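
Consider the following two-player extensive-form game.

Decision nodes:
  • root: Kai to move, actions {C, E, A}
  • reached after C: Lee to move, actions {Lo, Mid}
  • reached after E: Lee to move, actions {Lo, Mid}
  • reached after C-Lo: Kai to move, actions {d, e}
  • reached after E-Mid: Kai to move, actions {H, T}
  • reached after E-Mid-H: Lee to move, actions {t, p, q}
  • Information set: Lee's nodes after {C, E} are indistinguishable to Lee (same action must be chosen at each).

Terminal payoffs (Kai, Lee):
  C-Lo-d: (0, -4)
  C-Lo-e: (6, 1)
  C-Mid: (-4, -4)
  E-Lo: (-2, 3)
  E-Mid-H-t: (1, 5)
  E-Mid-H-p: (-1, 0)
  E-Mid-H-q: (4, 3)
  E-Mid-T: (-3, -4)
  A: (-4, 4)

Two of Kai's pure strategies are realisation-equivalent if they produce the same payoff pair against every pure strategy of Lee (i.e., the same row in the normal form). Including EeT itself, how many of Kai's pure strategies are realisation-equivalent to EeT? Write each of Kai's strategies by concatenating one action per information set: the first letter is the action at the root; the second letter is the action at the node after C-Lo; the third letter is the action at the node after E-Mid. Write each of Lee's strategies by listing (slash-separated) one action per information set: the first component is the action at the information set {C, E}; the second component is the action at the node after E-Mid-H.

Row for EeT (columns Lo/t, Lo/p, Lo/q, Mid/t, Mid/p, Mid/q): (-2,3) (-2,3) (-2,3) (-3,-4) (-3,-4) (-3,-4).
Under EeT, Kai's choice at the node after C-Lo can never be reached regardless of what Lee does, so varying those choices leaves every outcome unchanged.
Holding the reachable choices fixed and varying the unreachable one freely already gives 2 equivalent strategies.
No other strategy reproduces this row, so those 2 are the full class: EdT, EeT.

2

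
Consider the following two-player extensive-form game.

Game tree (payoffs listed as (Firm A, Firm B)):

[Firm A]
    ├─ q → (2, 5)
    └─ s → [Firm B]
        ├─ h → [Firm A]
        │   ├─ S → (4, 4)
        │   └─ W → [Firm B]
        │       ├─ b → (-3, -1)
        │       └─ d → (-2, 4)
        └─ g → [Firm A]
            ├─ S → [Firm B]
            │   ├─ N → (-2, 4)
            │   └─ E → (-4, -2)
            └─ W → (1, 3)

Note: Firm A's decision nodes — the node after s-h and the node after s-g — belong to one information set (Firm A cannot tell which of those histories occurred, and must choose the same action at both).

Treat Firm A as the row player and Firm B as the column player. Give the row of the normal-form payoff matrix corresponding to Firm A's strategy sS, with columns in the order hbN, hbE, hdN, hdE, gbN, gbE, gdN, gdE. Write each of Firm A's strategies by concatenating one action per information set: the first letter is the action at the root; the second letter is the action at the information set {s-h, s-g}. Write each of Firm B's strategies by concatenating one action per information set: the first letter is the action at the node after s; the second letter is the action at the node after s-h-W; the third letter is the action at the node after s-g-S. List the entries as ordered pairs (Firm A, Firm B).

(4,4) (4,4) (4,4) (4,4) (-2,4) (-4,-2) (-2,4) (-4,-2)

vs hbN: Firm A plays s → Firm B plays h at [s] → Firm A plays S at [s-h] → (4, 4)
vs hbE: Firm A plays s → Firm B plays h at [s] → Firm A plays S at [s-h] → (4, 4)
vs hdN: Firm A plays s → Firm B plays h at [s] → Firm A plays S at [s-h] → (4, 4)
vs hdE: Firm A plays s → Firm B plays h at [s] → Firm A plays S at [s-h] → (4, 4)
vs gbN: Firm A plays s → Firm B plays g at [s] → Firm A plays S at [s-g] → Firm B plays N at [s-g-S] → (-2, 4)
vs gbE: Firm A plays s → Firm B plays g at [s] → Firm A plays S at [s-g] → Firm B plays E at [s-g-S] → (-4, -2)
vs gdN: Firm A plays s → Firm B plays g at [s] → Firm A plays S at [s-g] → Firm B plays N at [s-g-S] → (-2, 4)
vs gdE: Firm A plays s → Firm B plays g at [s] → Firm A plays S at [s-g] → Firm B plays E at [s-g-S] → (-4, -2)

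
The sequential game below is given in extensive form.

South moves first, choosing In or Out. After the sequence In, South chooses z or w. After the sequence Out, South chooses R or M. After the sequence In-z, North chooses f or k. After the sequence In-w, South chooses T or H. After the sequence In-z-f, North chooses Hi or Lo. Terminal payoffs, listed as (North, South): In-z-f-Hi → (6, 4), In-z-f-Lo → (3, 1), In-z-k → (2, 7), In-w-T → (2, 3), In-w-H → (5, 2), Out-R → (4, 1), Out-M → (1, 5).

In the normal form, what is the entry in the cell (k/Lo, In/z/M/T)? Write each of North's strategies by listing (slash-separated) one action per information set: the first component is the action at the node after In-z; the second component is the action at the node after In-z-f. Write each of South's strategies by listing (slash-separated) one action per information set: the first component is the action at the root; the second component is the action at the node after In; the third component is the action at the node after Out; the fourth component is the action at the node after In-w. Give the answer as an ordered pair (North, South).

Trace the play path from the root:
  South plays In
  South plays z at [In]
  North plays k at [In-z]
→ terminal payoff (2, 7).
(North's choice at the node after In-z-f is never reached on this path, so it doesn't affect the outcome.)

(2, 7)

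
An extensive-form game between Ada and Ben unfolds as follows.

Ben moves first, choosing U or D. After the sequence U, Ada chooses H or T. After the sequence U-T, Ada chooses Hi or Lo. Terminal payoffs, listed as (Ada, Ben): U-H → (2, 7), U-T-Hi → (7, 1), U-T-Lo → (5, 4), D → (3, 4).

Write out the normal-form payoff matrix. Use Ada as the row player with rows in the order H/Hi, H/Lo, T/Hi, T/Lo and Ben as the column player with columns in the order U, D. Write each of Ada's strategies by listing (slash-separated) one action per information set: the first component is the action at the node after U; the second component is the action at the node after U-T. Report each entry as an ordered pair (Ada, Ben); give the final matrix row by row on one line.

H/Hi: (2,7) (3,4) | H/Lo: (2,7) (3,4) | T/Hi: (7,1) (3,4) | T/Lo: (5,4) (3,4)

Row H/Hi: U→(2,7), D→(3,4)
Row H/Lo: U→(2,7), D→(3,4)
Row T/Hi: U→(7,1), D→(3,4)
Row T/Lo: U→(5,4), D→(3,4)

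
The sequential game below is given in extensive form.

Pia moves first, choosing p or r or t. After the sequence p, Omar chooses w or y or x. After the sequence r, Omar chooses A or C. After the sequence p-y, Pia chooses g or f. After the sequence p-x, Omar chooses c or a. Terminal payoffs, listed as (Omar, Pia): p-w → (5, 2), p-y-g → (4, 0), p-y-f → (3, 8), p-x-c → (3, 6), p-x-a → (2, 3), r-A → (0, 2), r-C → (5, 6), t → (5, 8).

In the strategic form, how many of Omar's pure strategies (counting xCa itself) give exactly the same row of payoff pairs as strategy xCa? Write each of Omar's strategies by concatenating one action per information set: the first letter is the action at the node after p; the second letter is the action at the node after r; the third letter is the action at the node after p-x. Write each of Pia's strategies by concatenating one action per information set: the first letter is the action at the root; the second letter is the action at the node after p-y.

1

Row for xCa (columns pg, pf, rg, rf, tg, tf): (2,3) (2,3) (5,6) (5,6) (5,8) (5,8).
Every one of Omar's information sets is on the play path for some reply by Pia when Omar follows xCa.
Changing the action at any of them therefore changes at least one column, so only xCa itself gives this row.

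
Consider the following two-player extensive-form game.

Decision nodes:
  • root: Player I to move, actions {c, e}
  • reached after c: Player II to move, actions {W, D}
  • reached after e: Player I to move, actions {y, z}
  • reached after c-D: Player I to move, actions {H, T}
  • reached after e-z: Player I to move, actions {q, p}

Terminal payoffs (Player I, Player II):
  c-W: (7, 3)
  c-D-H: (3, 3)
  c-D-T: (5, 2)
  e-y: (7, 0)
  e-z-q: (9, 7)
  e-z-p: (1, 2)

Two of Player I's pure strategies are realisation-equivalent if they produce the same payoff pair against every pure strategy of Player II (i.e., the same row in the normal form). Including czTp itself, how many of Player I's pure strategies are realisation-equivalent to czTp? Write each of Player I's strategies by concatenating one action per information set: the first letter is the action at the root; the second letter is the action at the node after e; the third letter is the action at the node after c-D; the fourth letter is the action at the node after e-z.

4

Row for czTp (columns W, D): (7,3) (5,2).
Under czTp, Player I's choice at the node after e and at the node after e-z can never be reached regardless of what Player II does, so varying those choices leaves every outcome unchanged.
Holding the reachable choices fixed and varying the unreachable ones freely already gives 2 × 2 = 4 equivalent strategies.
No other strategy reproduces this row, so those 4 are the full class: cyTq, cyTp, czTq, czTp.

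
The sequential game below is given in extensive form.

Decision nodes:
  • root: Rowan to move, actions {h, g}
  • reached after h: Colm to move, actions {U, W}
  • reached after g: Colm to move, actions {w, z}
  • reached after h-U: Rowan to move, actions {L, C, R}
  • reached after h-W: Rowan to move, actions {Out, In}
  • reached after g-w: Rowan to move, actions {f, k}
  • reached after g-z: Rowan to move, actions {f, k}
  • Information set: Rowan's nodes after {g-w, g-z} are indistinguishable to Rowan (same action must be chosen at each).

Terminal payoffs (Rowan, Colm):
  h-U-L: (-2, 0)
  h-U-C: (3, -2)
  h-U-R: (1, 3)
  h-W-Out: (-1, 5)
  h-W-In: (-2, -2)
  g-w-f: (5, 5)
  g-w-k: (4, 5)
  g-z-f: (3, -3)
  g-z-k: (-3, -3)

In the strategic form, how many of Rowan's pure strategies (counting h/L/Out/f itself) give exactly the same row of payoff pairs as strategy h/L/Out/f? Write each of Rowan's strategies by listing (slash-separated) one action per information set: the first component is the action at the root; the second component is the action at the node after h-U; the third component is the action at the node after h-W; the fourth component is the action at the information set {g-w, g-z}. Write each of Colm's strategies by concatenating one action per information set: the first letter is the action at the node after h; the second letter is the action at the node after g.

2

Row for h/L/Out/f (columns Uw, Uz, Ww, Wz): (-2,0) (-2,0) (-1,5) (-1,5).
Under h/L/Out/f, Rowan's choice at the information set {g-w, g-z} can never be reached regardless of what Colm does, so varying those choices leaves every outcome unchanged.
Holding the reachable choices fixed and varying the unreachable one freely already gives 2 equivalent strategies.
No other strategy reproduces this row, so those 2 are the full class: h/L/Out/f, h/L/Out/k.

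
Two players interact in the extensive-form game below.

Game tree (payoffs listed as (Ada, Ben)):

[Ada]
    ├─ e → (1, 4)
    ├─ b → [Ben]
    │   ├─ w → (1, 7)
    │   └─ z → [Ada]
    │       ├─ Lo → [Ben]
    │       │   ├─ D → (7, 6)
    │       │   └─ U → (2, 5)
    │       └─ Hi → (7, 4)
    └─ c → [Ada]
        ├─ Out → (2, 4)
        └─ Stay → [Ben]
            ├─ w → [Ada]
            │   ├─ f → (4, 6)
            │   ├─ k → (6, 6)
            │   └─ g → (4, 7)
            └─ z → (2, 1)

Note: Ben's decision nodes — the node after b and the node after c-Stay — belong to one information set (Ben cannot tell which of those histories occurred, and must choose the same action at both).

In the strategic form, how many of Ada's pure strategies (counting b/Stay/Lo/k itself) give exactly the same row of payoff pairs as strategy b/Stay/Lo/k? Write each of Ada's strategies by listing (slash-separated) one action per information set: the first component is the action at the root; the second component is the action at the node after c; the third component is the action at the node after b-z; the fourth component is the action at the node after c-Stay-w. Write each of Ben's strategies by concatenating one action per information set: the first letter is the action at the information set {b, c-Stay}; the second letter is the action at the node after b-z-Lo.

6

Row for b/Stay/Lo/k (columns wD, wU, zD, zU): (1,7) (1,7) (7,6) (2,5).
Under b/Stay/Lo/k, Ada's choice at the node after c and at the node after c-Stay-w can never be reached regardless of what Ben does, so varying those choices leaves every outcome unchanged.
Holding the reachable choices fixed and varying the unreachable ones freely already gives 2 × 3 = 6 equivalent strategies.
No other strategy reproduces this row, so those 6 are the full class: b/Out/Lo/f, b/Out/Lo/k, b/Out/Lo/g, b/Stay/Lo/f, b/Stay/Lo/k, b/Stay/Lo/g.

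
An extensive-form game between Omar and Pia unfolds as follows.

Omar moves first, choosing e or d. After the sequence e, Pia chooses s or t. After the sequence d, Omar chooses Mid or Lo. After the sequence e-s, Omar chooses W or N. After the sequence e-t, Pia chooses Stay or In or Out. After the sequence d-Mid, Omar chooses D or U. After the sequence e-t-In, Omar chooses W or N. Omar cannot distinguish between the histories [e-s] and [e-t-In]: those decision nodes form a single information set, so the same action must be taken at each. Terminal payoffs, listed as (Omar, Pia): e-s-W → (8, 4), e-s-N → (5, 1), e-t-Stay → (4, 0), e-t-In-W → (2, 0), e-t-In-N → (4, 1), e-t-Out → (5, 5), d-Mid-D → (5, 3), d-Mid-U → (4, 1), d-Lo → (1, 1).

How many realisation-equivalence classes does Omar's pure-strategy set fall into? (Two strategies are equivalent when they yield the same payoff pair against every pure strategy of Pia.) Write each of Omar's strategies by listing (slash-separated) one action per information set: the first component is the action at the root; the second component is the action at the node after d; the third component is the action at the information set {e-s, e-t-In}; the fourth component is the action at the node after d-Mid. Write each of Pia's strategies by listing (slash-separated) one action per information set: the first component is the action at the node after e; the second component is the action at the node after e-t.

Omar has 16 pure strategies: e/Mid/W/D, e/Mid/W/U, e/Mid/N/D, e/Mid/N/U, e/Lo/W/D, e/Lo/W/U, e/Lo/N/D, e/Lo/N/U, d/Mid/W/D, d/Mid/W/U, d/Mid/N/D, d/Mid/N/U, d/Lo/W/D, d/Lo/W/U, d/Lo/N/D, d/Lo/N/U. Columns: s/Stay, s/In, s/Out, t/Stay, t/In, t/Out.
{e/Mid/W/D, e/Mid/W/U, e/Lo/W/D, e/Lo/W/U} → row (8,4) (8,4) (8,4) (4,0) (2,0) (5,5)
{e/Mid/N/D, e/Mid/N/U, e/Lo/N/D, e/Lo/N/U} → row (5,1) (5,1) (5,1) (4,0) (4,1) (5,5)
{d/Mid/W/D, d/Mid/N/D} → row (5,3) (5,3) (5,3) (5,3) (5,3) (5,3)
{d/Mid/W/U, d/Mid/N/U} → row (4,1) (4,1) (4,1) (4,1) (4,1) (4,1)
{d/Lo/W/D, d/Lo/W/U, d/Lo/N/D, d/Lo/N/U} → row (1,1) (1,1) (1,1) (1,1) (1,1) (1,1)
That's 5 distinct rows out of 16 strategies.

5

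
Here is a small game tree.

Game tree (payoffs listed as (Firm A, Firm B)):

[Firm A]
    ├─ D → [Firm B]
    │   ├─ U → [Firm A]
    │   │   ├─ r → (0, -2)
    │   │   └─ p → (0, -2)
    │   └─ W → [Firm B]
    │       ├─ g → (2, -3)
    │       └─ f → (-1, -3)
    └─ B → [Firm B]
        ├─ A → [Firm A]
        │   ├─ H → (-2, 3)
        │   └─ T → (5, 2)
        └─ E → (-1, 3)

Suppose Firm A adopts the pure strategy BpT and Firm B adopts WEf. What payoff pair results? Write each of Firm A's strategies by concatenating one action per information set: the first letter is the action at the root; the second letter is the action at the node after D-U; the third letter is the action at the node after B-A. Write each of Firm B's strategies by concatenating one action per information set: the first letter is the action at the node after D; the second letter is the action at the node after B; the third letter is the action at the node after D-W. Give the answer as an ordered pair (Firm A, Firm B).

(-1, 3)

Trace the play path from the root:
  Firm A plays B
  Firm B plays E at [B]
→ terminal payoff (-1, 3).
(Firm A's choice at the node after D-U is never reached on this path, so it doesn't affect the outcome.)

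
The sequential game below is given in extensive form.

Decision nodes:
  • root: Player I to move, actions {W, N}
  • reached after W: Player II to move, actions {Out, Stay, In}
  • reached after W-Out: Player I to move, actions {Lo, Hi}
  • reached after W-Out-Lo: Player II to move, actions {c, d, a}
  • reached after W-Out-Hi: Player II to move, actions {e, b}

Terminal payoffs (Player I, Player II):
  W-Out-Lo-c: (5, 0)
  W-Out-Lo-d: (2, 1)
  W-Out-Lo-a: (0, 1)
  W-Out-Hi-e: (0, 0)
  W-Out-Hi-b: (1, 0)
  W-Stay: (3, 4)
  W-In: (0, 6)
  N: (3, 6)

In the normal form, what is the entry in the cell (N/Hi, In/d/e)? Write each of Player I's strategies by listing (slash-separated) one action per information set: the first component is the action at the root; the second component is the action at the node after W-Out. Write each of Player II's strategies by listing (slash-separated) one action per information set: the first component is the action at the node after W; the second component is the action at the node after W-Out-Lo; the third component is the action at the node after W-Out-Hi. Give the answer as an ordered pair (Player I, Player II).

(3, 6)

Trace the play path from the root:
  Player I plays N
→ terminal payoff (3, 6).
(Player I's choice at the node after W-Out is never reached on this path, so it doesn't affect the outcome.)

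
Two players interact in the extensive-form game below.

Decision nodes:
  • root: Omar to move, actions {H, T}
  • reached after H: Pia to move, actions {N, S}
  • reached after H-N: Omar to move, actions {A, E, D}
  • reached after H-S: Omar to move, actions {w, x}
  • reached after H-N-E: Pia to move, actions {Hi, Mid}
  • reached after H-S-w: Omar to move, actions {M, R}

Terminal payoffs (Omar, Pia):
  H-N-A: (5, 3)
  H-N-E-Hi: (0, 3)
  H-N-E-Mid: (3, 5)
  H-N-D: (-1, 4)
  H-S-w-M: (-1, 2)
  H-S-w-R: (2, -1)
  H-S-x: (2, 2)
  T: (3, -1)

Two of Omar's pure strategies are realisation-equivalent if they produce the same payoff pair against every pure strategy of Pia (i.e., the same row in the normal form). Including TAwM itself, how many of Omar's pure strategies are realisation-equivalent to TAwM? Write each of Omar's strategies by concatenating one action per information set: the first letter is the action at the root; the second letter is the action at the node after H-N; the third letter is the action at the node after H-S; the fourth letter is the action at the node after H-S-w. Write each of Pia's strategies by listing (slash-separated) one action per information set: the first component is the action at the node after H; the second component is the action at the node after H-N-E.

12

Row for TAwM (columns N/Hi, N/Mid, S/Hi, S/Mid): (3,-1) (3,-1) (3,-1) (3,-1).
Under TAwM, Omar's choice at the node after H-N and at the node after H-S and at the node after H-S-w can never be reached regardless of what Pia does, so varying those choices leaves every outcome unchanged.
Holding the reachable choices fixed and varying the unreachable ones freely already gives 3 × 2 × 2 = 12 equivalent strategies.
No other strategy reproduces this row, so those 12 are the full class: TAwM, TAwR, TAxM, TAxR, TEwM, TEwR, TExM, TExR, TDwM, TDwR, TDxM, TDxR.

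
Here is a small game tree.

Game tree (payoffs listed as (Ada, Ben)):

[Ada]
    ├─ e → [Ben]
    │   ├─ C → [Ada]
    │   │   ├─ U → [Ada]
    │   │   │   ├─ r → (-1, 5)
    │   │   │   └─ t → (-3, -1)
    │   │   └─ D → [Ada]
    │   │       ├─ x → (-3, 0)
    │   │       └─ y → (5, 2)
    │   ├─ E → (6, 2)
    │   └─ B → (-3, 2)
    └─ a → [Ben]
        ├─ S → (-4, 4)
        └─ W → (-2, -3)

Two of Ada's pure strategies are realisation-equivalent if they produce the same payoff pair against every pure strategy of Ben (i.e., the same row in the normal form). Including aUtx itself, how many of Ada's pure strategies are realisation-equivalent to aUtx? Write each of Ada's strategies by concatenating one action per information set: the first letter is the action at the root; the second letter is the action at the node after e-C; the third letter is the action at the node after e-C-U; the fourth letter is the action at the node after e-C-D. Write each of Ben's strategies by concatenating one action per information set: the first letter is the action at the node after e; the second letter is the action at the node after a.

Row for aUtx (columns CS, CW, ES, EW, BS, BW): (-4,4) (-2,-3) (-4,4) (-2,-3) (-4,4) (-2,-3).
Under aUtx, Ada's choice at the node after e-C and at the node after e-C-U and at the node after e-C-D can never be reached regardless of what Ben does, so varying those choices leaves every outcome unchanged.
Holding the reachable choices fixed and varying the unreachable ones freely already gives 2 × 2 × 2 = 8 equivalent strategies.
No other strategy reproduces this row, so those 8 are the full class: aUrx, aUry, aUtx, aUty, aDrx, aDry, aDtx, aDty.

8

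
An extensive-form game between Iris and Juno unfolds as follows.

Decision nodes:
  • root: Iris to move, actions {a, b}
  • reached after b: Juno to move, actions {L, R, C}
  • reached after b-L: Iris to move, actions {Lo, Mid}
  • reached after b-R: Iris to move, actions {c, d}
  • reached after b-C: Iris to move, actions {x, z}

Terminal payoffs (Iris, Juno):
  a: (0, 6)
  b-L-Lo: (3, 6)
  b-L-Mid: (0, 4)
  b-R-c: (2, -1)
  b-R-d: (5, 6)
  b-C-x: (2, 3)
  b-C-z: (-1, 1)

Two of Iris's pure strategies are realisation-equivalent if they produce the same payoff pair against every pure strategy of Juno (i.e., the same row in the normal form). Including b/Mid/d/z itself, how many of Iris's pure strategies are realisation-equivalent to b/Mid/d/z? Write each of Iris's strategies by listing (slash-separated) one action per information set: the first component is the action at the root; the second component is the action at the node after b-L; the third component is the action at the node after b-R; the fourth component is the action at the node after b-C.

1

Row for b/Mid/d/z (columns L, R, C): (0,4) (5,6) (-1,1).
Every one of Iris's information sets is on the play path for some reply by Juno when Iris follows b/Mid/d/z.
Changing the action at any of them therefore changes at least one column, so only b/Mid/d/z itself gives this row.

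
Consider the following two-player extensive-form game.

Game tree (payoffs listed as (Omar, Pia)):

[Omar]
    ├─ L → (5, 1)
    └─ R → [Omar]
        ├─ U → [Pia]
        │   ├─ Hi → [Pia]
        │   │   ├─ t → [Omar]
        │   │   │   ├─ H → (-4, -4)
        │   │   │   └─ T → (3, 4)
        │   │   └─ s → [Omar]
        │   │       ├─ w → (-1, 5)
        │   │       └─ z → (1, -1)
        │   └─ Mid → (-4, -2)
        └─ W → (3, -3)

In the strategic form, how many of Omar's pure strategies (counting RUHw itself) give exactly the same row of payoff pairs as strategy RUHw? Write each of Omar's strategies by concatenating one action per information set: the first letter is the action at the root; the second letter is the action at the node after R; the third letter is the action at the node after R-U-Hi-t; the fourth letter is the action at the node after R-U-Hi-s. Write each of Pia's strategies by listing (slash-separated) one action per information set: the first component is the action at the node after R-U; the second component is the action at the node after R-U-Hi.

Row for RUHw (columns Hi/t, Hi/s, Mid/t, Mid/s): (-4,-4) (-1,5) (-4,-2) (-4,-2).
Every one of Omar's information sets is on the play path for some reply by Pia when Omar follows RUHw.
Changing the action at any of them therefore changes at least one column, so only RUHw itself gives this row.

1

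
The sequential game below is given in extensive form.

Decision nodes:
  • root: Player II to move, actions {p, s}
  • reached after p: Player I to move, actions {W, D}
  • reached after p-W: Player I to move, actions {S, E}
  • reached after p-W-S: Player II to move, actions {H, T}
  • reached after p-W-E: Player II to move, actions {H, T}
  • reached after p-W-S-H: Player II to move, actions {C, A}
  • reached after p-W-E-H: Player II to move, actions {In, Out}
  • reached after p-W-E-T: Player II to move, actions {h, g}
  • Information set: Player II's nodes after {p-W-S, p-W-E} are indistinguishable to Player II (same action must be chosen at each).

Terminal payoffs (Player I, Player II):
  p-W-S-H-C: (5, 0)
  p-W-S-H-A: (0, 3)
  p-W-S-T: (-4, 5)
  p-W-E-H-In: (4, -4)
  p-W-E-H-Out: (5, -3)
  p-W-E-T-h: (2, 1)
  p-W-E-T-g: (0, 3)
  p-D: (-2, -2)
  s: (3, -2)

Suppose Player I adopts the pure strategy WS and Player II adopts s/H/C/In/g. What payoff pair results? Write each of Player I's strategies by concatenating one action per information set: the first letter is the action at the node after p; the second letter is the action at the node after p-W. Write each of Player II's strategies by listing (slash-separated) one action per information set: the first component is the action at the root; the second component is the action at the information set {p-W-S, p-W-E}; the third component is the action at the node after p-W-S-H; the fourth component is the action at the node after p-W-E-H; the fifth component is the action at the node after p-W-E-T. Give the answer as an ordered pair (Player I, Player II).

Trace the play path from the root:
  Player II plays s
→ terminal payoff (3, -2).
(Player I's choice at the node after p is never reached on this path, so it doesn't affect the outcome.)

(3, -2)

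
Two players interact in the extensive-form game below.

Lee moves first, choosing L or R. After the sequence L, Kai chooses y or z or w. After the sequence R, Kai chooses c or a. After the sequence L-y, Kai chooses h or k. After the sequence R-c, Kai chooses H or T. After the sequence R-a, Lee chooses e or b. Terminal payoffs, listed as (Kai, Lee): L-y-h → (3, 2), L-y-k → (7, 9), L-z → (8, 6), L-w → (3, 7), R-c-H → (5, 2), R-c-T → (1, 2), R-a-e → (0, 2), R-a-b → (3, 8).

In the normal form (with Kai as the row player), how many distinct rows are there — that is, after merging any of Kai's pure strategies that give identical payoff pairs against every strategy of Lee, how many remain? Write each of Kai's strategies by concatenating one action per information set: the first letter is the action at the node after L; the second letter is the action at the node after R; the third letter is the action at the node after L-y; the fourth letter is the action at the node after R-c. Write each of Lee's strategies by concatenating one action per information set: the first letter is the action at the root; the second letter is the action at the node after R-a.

12

Kai has 24 pure strategies: ychH, ychT, yckH, yckT, yahH, yahT, yakH, yakT, zchH, zchT, zckH, zckT, zahH, zahT, zakH, zakT, wchH, wchT, wckH, wckT, wahH, wahT, wakH, wakT. Columns: Le, Lb, Re, Rb.
{ychH} → row (3,2) (3,2) (5,2) (5,2)
{ychT} → row (3,2) (3,2) (1,2) (1,2)
{yckH} → row (7,9) (7,9) (5,2) (5,2)
{yckT} → row (7,9) (7,9) (1,2) (1,2)
{yahH, yahT} → row (3,2) (3,2) (0,2) (3,8)
{yakH, yakT} → row (7,9) (7,9) (0,2) (3,8)
{zchH, zckH} → row (8,6) (8,6) (5,2) (5,2)
{zchT, zckT} → row (8,6) (8,6) (1,2) (1,2)
{zahH, zahT, zakH, zakT} → row (8,6) (8,6) (0,2) (3,8)
{wchH, wckH} → row (3,7) (3,7) (5,2) (5,2)
{wchT, wckT} → row (3,7) (3,7) (1,2) (1,2)
{wahH, wahT, wakH, wakT} → row (3,7) (3,7) (0,2) (3,8)
That's 12 distinct rows out of 24 strategies.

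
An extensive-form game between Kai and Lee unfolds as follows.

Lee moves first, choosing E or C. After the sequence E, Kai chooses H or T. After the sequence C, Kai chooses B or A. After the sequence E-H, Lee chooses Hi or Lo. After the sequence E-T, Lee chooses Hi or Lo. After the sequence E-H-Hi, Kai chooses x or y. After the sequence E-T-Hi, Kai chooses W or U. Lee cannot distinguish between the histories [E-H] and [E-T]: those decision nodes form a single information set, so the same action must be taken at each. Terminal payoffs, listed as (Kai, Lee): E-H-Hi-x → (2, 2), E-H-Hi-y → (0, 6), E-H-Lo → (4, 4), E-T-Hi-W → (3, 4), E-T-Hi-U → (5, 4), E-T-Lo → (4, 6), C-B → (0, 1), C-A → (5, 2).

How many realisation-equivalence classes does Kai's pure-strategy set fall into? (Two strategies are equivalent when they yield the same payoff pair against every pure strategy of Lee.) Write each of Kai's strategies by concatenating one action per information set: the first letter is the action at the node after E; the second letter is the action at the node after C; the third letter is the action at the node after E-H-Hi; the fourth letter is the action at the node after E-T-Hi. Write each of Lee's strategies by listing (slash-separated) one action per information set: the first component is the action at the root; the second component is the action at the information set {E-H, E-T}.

Kai has 16 pure strategies: HBxW, HBxU, HByW, HByU, HAxW, HAxU, HAyW, HAyU, TBxW, TBxU, TByW, TByU, TAxW, TAxU, TAyW, TAyU. Columns: E/Hi, E/Lo, C/Hi, C/Lo.
{HBxW, HBxU} → row (2,2) (4,4) (0,1) (0,1)
{HByW, HByU} → row (0,6) (4,4) (0,1) (0,1)
{HAxW, HAxU} → row (2,2) (4,4) (5,2) (5,2)
{HAyW, HAyU} → row (0,6) (4,4) (5,2) (5,2)
{TBxW, TByW} → row (3,4) (4,6) (0,1) (0,1)
{TBxU, TByU} → row (5,4) (4,6) (0,1) (0,1)
{TAxW, TAyW} → row (3,4) (4,6) (5,2) (5,2)
{TAxU, TAyU} → row (5,4) (4,6) (5,2) (5,2)
That's 8 distinct rows out of 16 strategies.

8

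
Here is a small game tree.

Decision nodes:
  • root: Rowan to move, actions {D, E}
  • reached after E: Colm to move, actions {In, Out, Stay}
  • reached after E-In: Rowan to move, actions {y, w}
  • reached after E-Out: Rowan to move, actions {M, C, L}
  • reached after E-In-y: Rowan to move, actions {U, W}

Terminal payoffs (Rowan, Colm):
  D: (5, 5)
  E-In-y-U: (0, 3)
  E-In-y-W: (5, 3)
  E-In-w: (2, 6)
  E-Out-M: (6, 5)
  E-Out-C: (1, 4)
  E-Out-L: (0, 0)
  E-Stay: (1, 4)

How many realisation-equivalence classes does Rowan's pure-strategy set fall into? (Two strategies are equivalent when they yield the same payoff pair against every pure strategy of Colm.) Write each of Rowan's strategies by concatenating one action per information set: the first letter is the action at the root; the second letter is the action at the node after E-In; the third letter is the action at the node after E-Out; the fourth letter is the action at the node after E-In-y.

10

Rowan has 24 pure strategies: DyMU, DyMW, DyCU, DyCW, DyLU, DyLW, DwMU, DwMW, DwCU, DwCW, DwLU, DwLW, EyMU, EyMW, EyCU, EyCW, EyLU, EyLW, EwMU, EwMW, EwCU, EwCW, EwLU, EwLW. Columns: In, Out, Stay.
{DyMU, DyMW, DyCU, DyCW, DyLU, DyLW, DwMU, DwMW, DwCU, DwCW, DwLU, DwLW} → row (5,5) (5,5) (5,5)
{EyMU} → row (0,3) (6,5) (1,4)
{EyMW} → row (5,3) (6,5) (1,4)
{EyCU} → row (0,3) (1,4) (1,4)
{EyCW} → row (5,3) (1,4) (1,4)
{EyLU} → row (0,3) (0,0) (1,4)
{EyLW} → row (5,3) (0,0) (1,4)
{EwMU, EwMW} → row (2,6) (6,5) (1,4)
{EwCU, EwCW} → row (2,6) (1,4) (1,4)
{EwLU, EwLW} → row (2,6) (0,0) (1,4)
That's 10 distinct rows out of 24 strategies.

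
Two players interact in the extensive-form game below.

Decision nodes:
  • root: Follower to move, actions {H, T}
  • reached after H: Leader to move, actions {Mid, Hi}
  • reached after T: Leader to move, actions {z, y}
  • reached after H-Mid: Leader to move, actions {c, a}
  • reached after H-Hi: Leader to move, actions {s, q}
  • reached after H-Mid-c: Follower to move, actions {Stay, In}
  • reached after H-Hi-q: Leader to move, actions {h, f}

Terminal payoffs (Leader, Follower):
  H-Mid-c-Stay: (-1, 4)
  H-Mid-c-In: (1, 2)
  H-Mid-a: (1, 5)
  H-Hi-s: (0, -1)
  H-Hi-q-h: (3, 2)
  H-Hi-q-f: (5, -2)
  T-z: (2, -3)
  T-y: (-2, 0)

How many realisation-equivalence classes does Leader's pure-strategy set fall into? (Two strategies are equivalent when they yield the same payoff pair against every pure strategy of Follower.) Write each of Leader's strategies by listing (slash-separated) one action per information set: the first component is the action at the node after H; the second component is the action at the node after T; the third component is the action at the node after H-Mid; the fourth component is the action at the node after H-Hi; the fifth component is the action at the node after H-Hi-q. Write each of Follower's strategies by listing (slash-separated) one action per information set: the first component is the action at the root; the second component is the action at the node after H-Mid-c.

10

Leader has 32 pure strategies: Mid/z/c/s/h, Mid/z/c/s/f, Mid/z/c/q/h, Mid/z/c/q/f, Mid/z/a/s/h, Mid/z/a/s/f, Mid/z/a/q/h, Mid/z/a/q/f, Mid/y/c/s/h, Mid/y/c/s/f, Mid/y/c/q/h, Mid/y/c/q/f, Mid/y/a/s/h, Mid/y/a/s/f, Mid/y/a/q/h, Mid/y/a/q/f, Hi/z/c/s/h, Hi/z/c/s/f, Hi/z/c/q/h, Hi/z/c/q/f, Hi/z/a/s/h, Hi/z/a/s/f, Hi/z/a/q/h, Hi/z/a/q/f, Hi/y/c/s/h, Hi/y/c/s/f, Hi/y/c/q/h, Hi/y/c/q/f, Hi/y/a/s/h, Hi/y/a/s/f, Hi/y/a/q/h, Hi/y/a/q/f. Columns: H/Stay, H/In, T/Stay, T/In.
{Mid/z/c/s/h, Mid/z/c/s/f, Mid/z/c/q/h, Mid/z/c/q/f} → row (-1,4) (1,2) (2,-3) (2,-3)
{Mid/z/a/s/h, Mid/z/a/s/f, Mid/z/a/q/h, Mid/z/a/q/f} → row (1,5) (1,5) (2,-3) (2,-3)
{Mid/y/c/s/h, Mid/y/c/s/f, Mid/y/c/q/h, Mid/y/c/q/f} → row (-1,4) (1,2) (-2,0) (-2,0)
{Mid/y/a/s/h, Mid/y/a/s/f, Mid/y/a/q/h, Mid/y/a/q/f} → row (1,5) (1,5) (-2,0) (-2,0)
{Hi/z/c/s/h, Hi/z/c/s/f, Hi/z/a/s/h, Hi/z/a/s/f} → row (0,-1) (0,-1) (2,-3) (2,-3)
{Hi/z/c/q/h, Hi/z/a/q/h} → row (3,2) (3,2) (2,-3) (2,-3)
{Hi/z/c/q/f, Hi/z/a/q/f} → row (5,-2) (5,-2) (2,-3) (2,-3)
{Hi/y/c/s/h, Hi/y/c/s/f, Hi/y/a/s/h, Hi/y/a/s/f} → row (0,-1) (0,-1) (-2,0) (-2,0)
{Hi/y/c/q/h, Hi/y/a/q/h} → row (3,2) (3,2) (-2,0) (-2,0)
{Hi/y/c/q/f, Hi/y/a/q/f} → row (5,-2) (5,-2) (-2,0) (-2,0)
That's 10 distinct rows out of 32 strategies.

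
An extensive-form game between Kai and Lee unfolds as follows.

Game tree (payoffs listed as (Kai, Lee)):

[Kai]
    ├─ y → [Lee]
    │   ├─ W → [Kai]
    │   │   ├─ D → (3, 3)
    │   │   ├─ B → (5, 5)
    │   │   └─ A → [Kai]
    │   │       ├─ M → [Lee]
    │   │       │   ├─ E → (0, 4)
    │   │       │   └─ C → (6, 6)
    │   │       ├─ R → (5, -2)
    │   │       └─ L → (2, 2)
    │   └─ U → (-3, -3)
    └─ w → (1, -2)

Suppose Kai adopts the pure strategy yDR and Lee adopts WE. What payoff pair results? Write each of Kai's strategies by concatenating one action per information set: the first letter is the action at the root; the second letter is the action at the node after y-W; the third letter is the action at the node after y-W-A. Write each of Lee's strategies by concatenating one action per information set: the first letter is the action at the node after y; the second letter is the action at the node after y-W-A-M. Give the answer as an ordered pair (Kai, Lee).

(3, 3)

Trace the play path from the root:
  Kai plays y
  Lee plays W at [y]
  Kai plays D at [y-W]
→ terminal payoff (3, 3).
(Kai's choice at the node after y-W-A is never reached on this path, so it doesn't affect the outcome.)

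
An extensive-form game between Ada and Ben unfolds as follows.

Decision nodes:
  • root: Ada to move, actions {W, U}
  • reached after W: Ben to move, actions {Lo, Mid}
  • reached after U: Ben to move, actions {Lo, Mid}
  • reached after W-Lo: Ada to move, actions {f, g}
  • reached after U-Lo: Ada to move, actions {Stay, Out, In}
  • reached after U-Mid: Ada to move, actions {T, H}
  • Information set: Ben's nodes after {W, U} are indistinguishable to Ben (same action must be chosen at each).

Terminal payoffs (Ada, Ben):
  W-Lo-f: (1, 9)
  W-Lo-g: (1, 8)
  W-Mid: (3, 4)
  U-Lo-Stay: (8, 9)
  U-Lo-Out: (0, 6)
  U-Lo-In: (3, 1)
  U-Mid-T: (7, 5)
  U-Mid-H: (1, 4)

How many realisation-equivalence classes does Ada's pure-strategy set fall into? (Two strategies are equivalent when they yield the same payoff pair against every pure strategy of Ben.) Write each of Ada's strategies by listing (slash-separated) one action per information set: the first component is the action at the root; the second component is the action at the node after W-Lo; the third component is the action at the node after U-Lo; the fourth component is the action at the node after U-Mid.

Ada has 24 pure strategies: W/f/Stay/T, W/f/Stay/H, W/f/Out/T, W/f/Out/H, W/f/In/T, W/f/In/H, W/g/Stay/T, W/g/Stay/H, W/g/Out/T, W/g/Out/H, W/g/In/T, W/g/In/H, U/f/Stay/T, U/f/Stay/H, U/f/Out/T, U/f/Out/H, U/f/In/T, U/f/In/H, U/g/Stay/T, U/g/Stay/H, U/g/Out/T, U/g/Out/H, U/g/In/T, U/g/In/H. Columns: Lo, Mid.
{W/f/Stay/T, W/f/Stay/H, W/f/Out/T, W/f/Out/H, W/f/In/T, W/f/In/H} → row (1,9) (3,4)
{W/g/Stay/T, W/g/Stay/H, W/g/Out/T, W/g/Out/H, W/g/In/T, W/g/In/H} → row (1,8) (3,4)
{U/f/Stay/T, U/g/Stay/T} → row (8,9) (7,5)
{U/f/Stay/H, U/g/Stay/H} → row (8,9) (1,4)
{U/f/Out/T, U/g/Out/T} → row (0,6) (7,5)
{U/f/Out/H, U/g/Out/H} → row (0,6) (1,4)
{U/f/In/T, U/g/In/T} → row (3,1) (7,5)
{U/f/In/H, U/g/In/H} → row (3,1) (1,4)
That's 8 distinct rows out of 24 strategies.

8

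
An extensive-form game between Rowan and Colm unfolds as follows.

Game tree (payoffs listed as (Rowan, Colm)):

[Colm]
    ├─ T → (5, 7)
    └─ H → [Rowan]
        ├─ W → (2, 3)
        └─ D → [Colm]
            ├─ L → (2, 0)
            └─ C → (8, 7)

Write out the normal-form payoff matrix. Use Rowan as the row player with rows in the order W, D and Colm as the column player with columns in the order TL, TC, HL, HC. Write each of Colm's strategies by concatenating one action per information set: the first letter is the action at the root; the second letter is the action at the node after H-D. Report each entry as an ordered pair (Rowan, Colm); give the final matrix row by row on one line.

W: (5,7) (5,7) (2,3) (2,3) | D: (5,7) (5,7) (2,0) (8,7)

           TL       TC       HL       HC
   W    (5,7)    (5,7)    (2,3)    (2,3)
   D    (5,7)    (5,7)    (2,0)    (8,7)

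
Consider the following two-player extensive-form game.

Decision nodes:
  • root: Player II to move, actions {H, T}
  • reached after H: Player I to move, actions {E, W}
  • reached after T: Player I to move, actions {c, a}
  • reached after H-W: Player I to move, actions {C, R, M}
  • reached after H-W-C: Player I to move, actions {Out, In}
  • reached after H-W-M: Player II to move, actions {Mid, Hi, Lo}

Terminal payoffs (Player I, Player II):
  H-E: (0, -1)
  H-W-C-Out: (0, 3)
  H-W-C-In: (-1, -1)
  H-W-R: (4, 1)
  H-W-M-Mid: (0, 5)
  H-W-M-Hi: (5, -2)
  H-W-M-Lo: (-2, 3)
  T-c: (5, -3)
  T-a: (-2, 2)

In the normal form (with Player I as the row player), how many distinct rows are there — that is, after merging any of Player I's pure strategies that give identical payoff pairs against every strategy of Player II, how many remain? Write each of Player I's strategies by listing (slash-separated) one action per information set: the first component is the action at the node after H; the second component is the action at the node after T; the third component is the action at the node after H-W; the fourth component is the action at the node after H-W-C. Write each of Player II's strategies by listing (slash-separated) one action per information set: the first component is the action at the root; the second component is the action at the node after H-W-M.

Player I has 24 pure strategies: E/c/C/Out, E/c/C/In, E/c/R/Out, E/c/R/In, E/c/M/Out, E/c/M/In, E/a/C/Out, E/a/C/In, E/a/R/Out, E/a/R/In, E/a/M/Out, E/a/M/In, W/c/C/Out, W/c/C/In, W/c/R/Out, W/c/R/In, W/c/M/Out, W/c/M/In, W/a/C/Out, W/a/C/In, W/a/R/Out, W/a/R/In, W/a/M/Out, W/a/M/In. Columns: H/Mid, H/Hi, H/Lo, T/Mid, T/Hi, T/Lo.
{E/c/C/Out, E/c/C/In, E/c/R/Out, E/c/R/In, E/c/M/Out, E/c/M/In} → row (0,-1) (0,-1) (0,-1) (5,-3) (5,-3) (5,-3)
{E/a/C/Out, E/a/C/In, E/a/R/Out, E/a/R/In, E/a/M/Out, E/a/M/In} → row (0,-1) (0,-1) (0,-1) (-2,2) (-2,2) (-2,2)
{W/c/C/Out} → row (0,3) (0,3) (0,3) (5,-3) (5,-3) (5,-3)
{W/c/C/In} → row (-1,-1) (-1,-1) (-1,-1) (5,-3) (5,-3) (5,-3)
{W/c/R/Out, W/c/R/In} → row (4,1) (4,1) (4,1) (5,-3) (5,-3) (5,-3)
{W/c/M/Out, W/c/M/In} → row (0,5) (5,-2) (-2,3) (5,-3) (5,-3) (5,-3)
{W/a/C/Out} → row (0,3) (0,3) (0,3) (-2,2) (-2,2) (-2,2)
{W/a/C/In} → row (-1,-1) (-1,-1) (-1,-1) (-2,2) (-2,2) (-2,2)
{W/a/R/Out, W/a/R/In} → row (4,1) (4,1) (4,1) (-2,2) (-2,2) (-2,2)
{W/a/M/Out, W/a/M/In} → row (0,5) (5,-2) (-2,3) (-2,2) (-2,2) (-2,2)
That's 10 distinct rows out of 24 strategies.

10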